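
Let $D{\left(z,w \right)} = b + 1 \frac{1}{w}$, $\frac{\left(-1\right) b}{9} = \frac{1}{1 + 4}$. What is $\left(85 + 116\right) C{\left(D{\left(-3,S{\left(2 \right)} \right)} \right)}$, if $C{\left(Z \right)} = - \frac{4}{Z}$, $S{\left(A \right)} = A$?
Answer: $\frac{8040}{13} \approx 618.46$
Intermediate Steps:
$b = - \frac{9}{5}$ ($b = - \frac{9}{1 + 4} = - \frac{9}{5} \approx -1.8$)
$D{\left(z,w \right)} = - \frac{9}{5} + \frac{1}{w}$ ($D{\left(z,w \right)} = - \frac{9}{5} + 1 \frac{1}{w} = - \frac{9}{5} + \frac{1}{w}$)
$\left(85 + 116\right) C{\left(D{\left(-3,S{\left(2 \right)} \right)} \right)} = \left(85 + 116\right) \left(- \frac{4}{- \frac{9}{5} + \frac{1}{2}}\right) = 201 \left(- \frac{4}{- \frac{9}{5} + \frac{1}{2}}\right) = 201 \left(- \frac{4}{- \frac{13}{10}}\right) = 201 \left(\left(-4\right) \left(- \frac{10}{13}\right)\right) = 201 \cdot \frac{40}{13} = \frac{8040}{13}$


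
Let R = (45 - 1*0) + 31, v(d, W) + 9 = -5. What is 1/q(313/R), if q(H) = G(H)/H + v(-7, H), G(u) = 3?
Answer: -313/4154 ≈ -0.075349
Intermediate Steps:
v(d, W) = -14 (v(d, W) = -9 - 5 = -14)
R = 76 (R = (45 + 0) + 31 = 45 + 31 = 76)
q(H) = -14 + 3/H (q(H) = 3/H - 14 = -14 + 3/H)
1/q(313/R) = 1/(-14 + 3/((313/76))) = 1/(-14 + 3/((313*(1/76)))) = 1/(-14 + 3/(313/76)) = 1/(-14 + 3*(76/313)) = 1/(-14 + 228/313) = 1/(-4154/313) = -313/4154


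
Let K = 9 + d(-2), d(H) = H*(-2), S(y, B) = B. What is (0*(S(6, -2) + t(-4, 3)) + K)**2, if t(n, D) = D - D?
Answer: 169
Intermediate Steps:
d(H) = -2*H
t(n, D) = 0
K = 13 (K = 9 - 2*(-2) = 9 + 4 = 13)
(0*(S(6, -2) + t(-4, 3)) + K)**2 = (0*(-2 + 0) + 13)**2 = (0*(-2) + 13)**2 = (0 + 13)**2 = 13**2 = 169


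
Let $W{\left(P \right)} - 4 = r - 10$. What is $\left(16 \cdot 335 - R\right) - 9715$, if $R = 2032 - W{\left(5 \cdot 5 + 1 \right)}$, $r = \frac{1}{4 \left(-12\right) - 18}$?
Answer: $- \frac{421939}{66} \approx -6393.0$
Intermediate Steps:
$r = - \frac{1}{66}$ ($r = \frac{1}{-48 - 18} = \frac{1}{-66} = - \frac{1}{66} \approx -0.015152$)
$W{\left(P \right)} = - \frac{397}{66}$ ($W{\left(P \right)} = 4 - \frac{661}{66} = - \frac{397}{66}$)
$R = \frac{134509}{66}$ ($R = 2032 - - \frac{397}{66} = 2032 + \frac{397}{66} = \frac{134509}{66} \approx 2038.0$)
$\left(16 \cdot 335 - R\right) - 9715 = \left(16 \cdot 335 - \frac{134509}{66}\right) - 9715 = \left(5360 - \frac{134509}{66}\right) - 9715 = \frac{219251}{66} - 9715 = - \frac{421939}{66}$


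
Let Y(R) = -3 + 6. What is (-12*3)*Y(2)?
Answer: -108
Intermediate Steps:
Y(R) = 3
(-12*3)*Y(2) = -12*3*3 = -36*3 = -108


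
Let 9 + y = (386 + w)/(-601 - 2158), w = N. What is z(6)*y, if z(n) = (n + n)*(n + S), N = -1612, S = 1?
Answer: -1982820/2759 ≈ -718.67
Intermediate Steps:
w = -1612
z(n) = 2*n*(1 + n) (z(n) = (n + n)*(n + 1) = (2*n)*(1 + n) = 2*n*(1 + n))
y = -23605/2759 (y = -9 + (386 - 1612)/(-601 - 2158) = -9 - 1226/(-2759) = -9 - 1226*(-1/2759) = -9 + 1226/2759 = -23605/2759 ≈ -8.5556)
z(6)*y = (2*6*(1 + 6))*(-23605/2759) = (2*6*7)*(-23605/2759) = 84*(-23605/2759) = -1982820/2759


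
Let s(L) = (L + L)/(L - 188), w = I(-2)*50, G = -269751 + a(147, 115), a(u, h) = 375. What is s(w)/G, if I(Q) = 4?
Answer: -25/202032 ≈ -0.00012374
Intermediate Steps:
G = -269376 (G = -269751 + 375 = -269376)
w = 200 (w = 4*50 = 200)
s(L) = 2*L/(-188 + L) (s(L) = (2*L)/(-188 + L) = 2*L/(-188 + L))
s(w)/G = (2*200/(-188 + 200))/(-269376) = (2*200/12)*(-1/269376) = (2*200*(1/12))*(-1/269376) = (100/3)*(-1/269376) = -25/202032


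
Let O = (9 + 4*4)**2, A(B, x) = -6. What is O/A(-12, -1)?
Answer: -625/6 ≈ -104.17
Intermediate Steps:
O = 625 (O = (9 + 16)**2 = 25**2 = 625)
O/A(-12, -1) = 625/(-6) = 625*(-1/6) = -625/6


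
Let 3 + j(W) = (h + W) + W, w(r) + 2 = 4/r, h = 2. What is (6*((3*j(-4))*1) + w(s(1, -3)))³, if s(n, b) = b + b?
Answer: -120553784/27 ≈ -4.4650e+6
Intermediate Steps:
s(n, b) = 2*b
w(r) = -2 + 4/r
j(W) = -1 + 2*W (j(W) = -3 + ((2 + W) + W) = -3 + (2 + 2*W) = -1 + 2*W)
(6*((3*j(-4))*1) + w(s(1, -3)))³ = (6*((3*(-1 + 2*(-4)))*1) + (-2 + 4/((2*(-3)))))³ = (6*((3*(-1 - 8))*1) + (-2 + 4/(-6)))³ = (6*((3*(-9))*1) + (-2 + 4*(-⅙)))³ = (6*(-27*1) + (-2 - ⅔))³ = (6*(-27) - 8/3)³ = (-162 - 8/3)³ = (-494/3)³ = -120553784/27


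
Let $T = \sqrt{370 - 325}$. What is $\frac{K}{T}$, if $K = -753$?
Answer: $- \frac{251 \sqrt{5}}{5} \approx -112.25$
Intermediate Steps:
$T = 3 \sqrt{5}$ ($T = \sqrt{45} = 3 \sqrt{5} \approx 6.7082$)
$\frac{K}{T} = - \frac{753}{3 \sqrt{5}} = - 753 \frac{\sqrt{5}}{15} = - \frac{251 \sqrt{5}}{5}$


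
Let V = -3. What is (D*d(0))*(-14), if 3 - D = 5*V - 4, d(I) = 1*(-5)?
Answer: 1540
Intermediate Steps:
d(I) = -5
D = 22 (D = 3 - (5*(-3) - 4) = 3 - (-15 - 4) = 3 - 1*(-19) = 3 + 19 = 22)
(D*d(0))*(-14) = (22*(-5))*(-14) = -110*(-14) = 1540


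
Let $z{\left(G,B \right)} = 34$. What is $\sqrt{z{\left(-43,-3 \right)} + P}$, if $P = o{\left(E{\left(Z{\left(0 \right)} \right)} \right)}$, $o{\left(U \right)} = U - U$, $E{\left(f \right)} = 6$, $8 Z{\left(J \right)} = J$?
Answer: $\sqrt{34} \approx 5.8309$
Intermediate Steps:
$Z{\left(J \right)} = \frac{J}{8}$
$o{\left(U \right)} = 0$
$P = 0$
$\sqrt{z{\left(-43,-3 \right)} + P} = \sqrt{34 + 0} = \sqrt{34}$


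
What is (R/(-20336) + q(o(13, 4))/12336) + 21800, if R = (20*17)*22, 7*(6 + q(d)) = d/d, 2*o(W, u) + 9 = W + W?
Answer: 2392583523929/109753392 ≈ 21800.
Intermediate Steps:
o(W, u) = -9/2 + W (o(W, u) = -9/2 + (W + W)/2 = -9/2 + (2*W)/2 = -9/2 + W)
q(d) = -41/7 (q(d) = -6 + (d/d)/7 = -6 + (1/7)*1 = -6 + 1/7 = -41/7)
R = 7480 (R = 340*22 = 7480)
(R/(-20336) + q(o(13, 4))/12336) + 21800 = (7480/(-20336) - 41/7/12336) + 21800 = (7480*(-1/20336) - 41/7*1/12336) + 21800 = (-935/2542 - 41/86352) + 21800 = -40421671/109753392 + 21800 = 2392583523929/109753392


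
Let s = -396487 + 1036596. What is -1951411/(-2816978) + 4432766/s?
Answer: 13736120044947/1803172970602 ≈ 7.6178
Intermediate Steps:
s = 640109
-1951411/(-2816978) + 4432766/s = -1951411/(-2816978) + 4432766/640109 = -1951411*(-1/2816978) + 4432766*(1/640109) = 1951411/2816978 + 4432766/640109 = 13736120044947/1803172970602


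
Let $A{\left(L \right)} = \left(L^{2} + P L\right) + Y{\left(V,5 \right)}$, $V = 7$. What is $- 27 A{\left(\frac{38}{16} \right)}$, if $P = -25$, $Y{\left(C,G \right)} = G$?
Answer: $\frac{84213}{64} \approx 1315.8$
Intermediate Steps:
$A{\left(L \right)} = 5 + L^{2} - 25 L$ ($A{\left(L \right)} = \left(L^{2} - 25 L\right) + 5 = 5 + L^{2} - 25 L$)
$- 27 A{\left(\frac{38}{16} \right)} = - 27 \left(5 + \left(\frac{38}{16}\right)^{2} - 25 \cdot \frac{38}{16}\right) = - 27 \left(5 + \left(38 \cdot \frac{1}{16}\right)^{2} - 25 \cdot 38 \cdot \frac{1}{16}\right) = - 27 \left(5 + \left(\frac{19}{8}\right)^{2} - \frac{475}{8}\right) = - 27 \left(5 + \frac{361}{64} - \frac{475}{8}\right) = \left(-27\right) \left(- \frac{3119}{64}\right) = \frac{84213}{64}$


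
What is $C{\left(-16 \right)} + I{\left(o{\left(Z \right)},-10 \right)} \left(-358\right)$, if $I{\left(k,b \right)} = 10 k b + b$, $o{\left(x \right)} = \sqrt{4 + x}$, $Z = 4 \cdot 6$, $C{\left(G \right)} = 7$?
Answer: $3587 + 71600 \sqrt{7} \approx 1.9302 \cdot 10^{5}$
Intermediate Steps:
$Z = 24$
$I{\left(k,b \right)} = b + 10 b k$ ($I{\left(k,b \right)} = 10 b k + b = b + 10 b k$)
$C{\left(-16 \right)} + I{\left(o{\left(Z \right)},-10 \right)} \left(-358\right) = 7 + - 10 \left(1 + 10 \sqrt{4 + 24}\right) \left(-358\right) = 7 + - 10 \left(1 + 10 \sqrt{28}\right) \left(-358\right) = 7 + - 10 \left(1 + 10 \cdot 2 \sqrt{7}\right) \left(-358\right) = 7 + - 10 \left(1 + 20 \sqrt{7}\right) \left(-358\right) = 7 + \left(-10 - 200 \sqrt{7}\right) \left(-358\right) = 7 + \left(3580 + 71600 \sqrt{7}\right) = 3587 + 71600 \sqrt{7}$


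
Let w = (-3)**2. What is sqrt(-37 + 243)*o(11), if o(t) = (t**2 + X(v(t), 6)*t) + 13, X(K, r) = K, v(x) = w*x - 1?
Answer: 1212*sqrt(206) ≈ 17395.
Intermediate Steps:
w = 9
v(x) = -1 + 9*x (v(x) = 9*x - 1 = -1 + 9*x)
o(t) = 13 + t**2 + t*(-1 + 9*t) (o(t) = (t**2 + (-1 + 9*t)*t) + 13 = (t**2 + t*(-1 + 9*t)) + 13 = 13 + t**2 + t*(-1 + 9*t))
sqrt(-37 + 243)*o(11) = sqrt(-37 + 243)*(13 - 1*11 + 10*11**2) = sqrt(206)*(13 - 11 + 10*121) = sqrt(206)*(13 - 11 + 1210) = sqrt(206)*1212 = 1212*sqrt(206)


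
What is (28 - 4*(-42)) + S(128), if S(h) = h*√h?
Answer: 196 + 1024*√2 ≈ 1644.2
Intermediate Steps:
S(h) = h^(3/2)
(28 - 4*(-42)) + S(128) = (28 - 4*(-42)) + 128^(3/2) = (28 + 168) + 1024*√2 = 196 + 1024*√2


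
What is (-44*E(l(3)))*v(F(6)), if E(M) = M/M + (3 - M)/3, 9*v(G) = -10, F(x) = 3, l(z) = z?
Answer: 440/9 ≈ 48.889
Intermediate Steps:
v(G) = -10/9 (v(G) = (⅑)*(-10) = -10/9)
E(M) = 2 - M/3 (E(M) = 1 + (3 - M)*(⅓) = 1 + (1 - M/3) = 2 - M/3)
(-44*E(l(3)))*v(F(6)) = -44*(2 - ⅓*3)*(-10/9) = -44*(2 - 1)*(-10/9) = -44*1*(-10/9) = -44*(-10/9) = 440/9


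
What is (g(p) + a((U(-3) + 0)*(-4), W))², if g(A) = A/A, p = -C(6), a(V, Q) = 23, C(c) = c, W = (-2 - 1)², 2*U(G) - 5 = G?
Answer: 576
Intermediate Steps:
U(G) = 5/2 + G/2
W = 9 (W = (-3)² = 9)
p = -6 (p = -1*6 = -6)
g(A) = 1
(g(p) + a((U(-3) + 0)*(-4), W))² = (1 + 23)² = 24² = 576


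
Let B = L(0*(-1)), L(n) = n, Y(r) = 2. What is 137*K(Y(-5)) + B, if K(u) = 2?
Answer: 274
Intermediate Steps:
B = 0 (B = 0*(-1) = 0)
137*K(Y(-5)) + B = 137*2 + 0 = 274 + 0 = 274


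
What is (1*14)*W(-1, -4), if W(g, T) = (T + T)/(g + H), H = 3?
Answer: -56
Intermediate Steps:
W(g, T) = 2*T/(3 + g) (W(g, T) = (T + T)/(g + 3) = (2*T)/(3 + g) = 2*T/(3 + g))
(1*14)*W(-1, -4) = (1*14)*(2*(-4)/(3 - 1)) = 14*(2*(-4)/2) = 14*(2*(-4)*(½)) = 14*(-4) = -56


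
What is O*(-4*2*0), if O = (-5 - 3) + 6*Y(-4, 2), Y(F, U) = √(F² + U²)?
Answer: 0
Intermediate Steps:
O = -8 + 12*√5 (O = (-5 - 3) + 6*√((-4)² + 2²) = -8 + 6*√(16 + 4) = -8 + 6*√20 = -8 + 6*(2*√5) = -8 + 12*√5 ≈ 18.833)
O*(-4*2*0) = (-8 + 12*√5)*(-4*2*0) = (-8 + 12*√5)*(-8*0) = (-8 + 12*√5)*0 = 0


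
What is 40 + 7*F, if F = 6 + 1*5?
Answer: 117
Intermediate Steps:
F = 11 (F = 6 + 5 = 11)
40 + 7*F = 40 + 7*11 = 40 + 77 = 117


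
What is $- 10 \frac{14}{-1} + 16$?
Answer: $156$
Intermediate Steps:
$- 10 \frac{14}{-1} + 16 = - 10 \cdot 14 \left(-1\right) + 16 = \left(-10\right) \left(-14\right) + 16 = 140 + 16 = 156$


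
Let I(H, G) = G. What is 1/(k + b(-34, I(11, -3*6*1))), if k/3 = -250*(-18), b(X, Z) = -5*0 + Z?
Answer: 1/13482 ≈ 7.4173e-5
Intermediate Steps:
b(X, Z) = Z (b(X, Z) = 0 + Z = Z)
k = 13500 (k = 3*(-250*(-18)) = 3*4500 = 13500)
1/(k + b(-34, I(11, -3*6*1))) = 1/(13500 - 3*6*1) = 1/(13500 - 18*1) = 1/(13500 - 18) = 1/13482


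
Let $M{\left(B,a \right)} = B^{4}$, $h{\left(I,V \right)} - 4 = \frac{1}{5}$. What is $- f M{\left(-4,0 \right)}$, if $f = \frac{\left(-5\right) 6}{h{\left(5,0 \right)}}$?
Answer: $\frac{12800}{7} \approx 1828.6$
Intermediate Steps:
$h{\left(I,V \right)} = \frac{21}{5}$ ($h{\left(I,V \right)} = 4 + \frac{1}{5} = \frac{21}{5}$)
$f = - \frac{50}{7}$ ($f = \frac{\left(-5\right) 6}{\frac{21}{5}} = \left(-30\right) \frac{5}{21} = - \frac{50}{7} \approx -7.1429$)
$- f M{\left(-4,0 \right)} = \left(-1\right) \left(- \frac{50}{7}\right) \left(-4\right)^{4} = \frac{50}{7} \cdot 256 = \frac{12800}{7}$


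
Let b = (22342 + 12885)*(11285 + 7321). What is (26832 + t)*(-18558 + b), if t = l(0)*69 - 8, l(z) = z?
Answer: 17580852067296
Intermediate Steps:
b = 655433562 (b = 35227*18606 = 655433562)
t = -8 (t = 0*69 - 8 = 0 - 8 = -8)
(26832 + t)*(-18558 + b) = (26832 - 8)*(-18558 + 655433562) = 26824*655415004 = 17580852067296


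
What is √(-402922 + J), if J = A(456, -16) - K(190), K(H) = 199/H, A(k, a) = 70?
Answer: I*√14542995010/190 ≈ 634.71*I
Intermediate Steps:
J = 13101/190 (J = 70 - 199/190 = 13101/190 ≈ 68.953)
√(-402922 + J) = √(-402922 + 13101/190) = √(-76542079/190) = I*√14542995010/190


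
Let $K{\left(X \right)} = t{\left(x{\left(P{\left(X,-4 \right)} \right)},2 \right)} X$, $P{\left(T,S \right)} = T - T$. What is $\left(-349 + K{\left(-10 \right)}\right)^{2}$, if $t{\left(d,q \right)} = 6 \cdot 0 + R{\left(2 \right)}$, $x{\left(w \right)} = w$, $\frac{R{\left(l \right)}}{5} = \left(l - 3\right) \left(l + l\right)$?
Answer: $22201$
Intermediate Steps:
$P{\left(T,S \right)} = 0$
$R{\left(l \right)} = 10 l \left(-3 + l\right)$ ($R{\left(l \right)} = 5 \left(l - 3\right) \left(l + l\right) = 5 \left(-3 + l\right) 2 l = 5 \cdot 2 l \left(-3 + l\right) = 10 l \left(-3 + l\right)$)
$t{\left(d,q \right)} = -20$ ($t{\left(d,q \right)} = 6 \cdot 0 + 10 \cdot 2 \left(-3 + 2\right) = 0 + 10 \cdot 2 \left(-1\right) = 0 - 20 = -20$)
$K{\left(X \right)} = - 20 X$
$\left(-349 + K{\left(-10 \right)}\right)^{2} = \left(-349 - -200\right)^{2} = \left(-349 + 200\right)^{2} = \left(-149\right)^{2} = 22201$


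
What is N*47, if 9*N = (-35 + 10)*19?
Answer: -22325/9 ≈ -2480.6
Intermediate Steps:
N = -475/9 (N = ((-35 + 10)*19)/9 = (-25*19)/9 = (1/9)*(-475) = -475/9 ≈ -52.778)
N*47 = -475/9*47 = -22325/9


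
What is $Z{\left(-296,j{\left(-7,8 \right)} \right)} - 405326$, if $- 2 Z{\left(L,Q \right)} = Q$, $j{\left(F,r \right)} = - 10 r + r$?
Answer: $-405290$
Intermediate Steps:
$j{\left(F,r \right)} = - 9 r$
$Z{\left(L,Q \right)} = - \frac{Q}{2}$
$Z{\left(-296,j{\left(-7,8 \right)} \right)} - 405326 = - \frac{\left(-9\right) 8}{2} - 405326 = \left(- \frac{1}{2}\right) \left(-72\right) - 405326 = 36 - 405326 = -405290$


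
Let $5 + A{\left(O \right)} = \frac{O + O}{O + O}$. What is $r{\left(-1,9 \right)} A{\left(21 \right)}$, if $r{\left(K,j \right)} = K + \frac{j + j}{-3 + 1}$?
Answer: $40$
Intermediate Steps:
$A{\left(O \right)} = -4$ ($A{\left(O \right)} = -5 + \frac{O + O}{O + O} = -5 + \frac{2 O}{2 O} = -5 + 2 O \frac{1}{2 O} = -5 + 1 = -4$)
$r{\left(K,j \right)} = K - j$ ($r{\left(K,j \right)} = K + \frac{2 j}{-2} = K + 2 j \left(- \frac{1}{2}\right) = K - j$)
$r{\left(-1,9 \right)} A{\left(21 \right)} = \left(-1 - 9\right) \left(-4\right) = \left(-10\right) \left(-4\right) = 40$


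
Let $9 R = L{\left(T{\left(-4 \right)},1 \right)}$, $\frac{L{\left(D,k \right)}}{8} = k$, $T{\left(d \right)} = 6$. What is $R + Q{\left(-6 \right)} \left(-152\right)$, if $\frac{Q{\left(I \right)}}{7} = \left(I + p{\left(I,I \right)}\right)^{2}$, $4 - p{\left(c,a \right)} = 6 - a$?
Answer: $- \frac{1876888}{9} \approx -2.0854 \cdot 10^{5}$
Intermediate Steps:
$L{\left(D,k \right)} = 8 k$
$p{\left(c,a \right)} = -2 + a$ ($p{\left(c,a \right)} = 4 - \left(6 - a\right) = 4 + \left(-6 + a\right) = -2 + a$)
$R = \frac{8}{9}$ ($R = \frac{8 \cdot 1}{9} = \frac{1}{9} \cdot 8 = \frac{8}{9} \approx 0.88889$)
$Q{\left(I \right)} = 7 \left(-2 + 2 I\right)^{2}$ ($Q{\left(I \right)} = 7 \left(I + \left(-2 + I\right)\right)^{2} = 7 \left(-2 + 2 I\right)^{2}$)
$R + Q{\left(-6 \right)} \left(-152\right) = \frac{8}{9} + 28 \left(-1 - 6\right)^{2} \left(-152\right) = \frac{8}{9} + 28 \left(-7\right)^{2} \left(-152\right) = \frac{8}{9} + 28 \cdot 49 \left(-152\right) = \frac{8}{9} + 1372 \left(-152\right) = \frac{8}{9} - 208544 = - \frac{1876888}{9}$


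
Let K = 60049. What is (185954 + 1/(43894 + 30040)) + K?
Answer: 18187985803/73934 ≈ 2.4600e+5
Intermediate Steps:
(185954 + 1/(43894 + 30040)) + K = (185954 + 1/(43894 + 30040)) + 60049 = (185954 + 1/73934) + 60049 = 13748323037/73934 + 60049 = 18187985803/73934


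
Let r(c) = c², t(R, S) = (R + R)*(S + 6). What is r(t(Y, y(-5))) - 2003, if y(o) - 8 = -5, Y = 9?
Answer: 24241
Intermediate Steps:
y(o) = 3 (y(o) = 8 - 5 = 3)
t(R, S) = 2*R*(6 + S) (t(R, S) = (2*R)*(6 + S) = 2*R*(6 + S))
r(t(Y, y(-5))) - 2003 = (2*9*(6 + 3))² - 2003 = (2*9*9)² - 2003 = 162² - 2003 = 26244 - 2003 = 24241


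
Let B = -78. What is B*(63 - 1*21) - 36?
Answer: -3312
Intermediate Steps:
B*(63 - 1*21) - 36 = -78*(63 - 1*21) - 36 = -78*(63 - 21) - 36 = -78*42 - 36 = -3276 - 36 = -3312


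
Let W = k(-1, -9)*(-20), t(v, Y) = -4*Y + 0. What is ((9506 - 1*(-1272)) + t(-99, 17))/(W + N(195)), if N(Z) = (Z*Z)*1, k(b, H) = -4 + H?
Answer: 2142/7657 ≈ 0.27974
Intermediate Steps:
t(v, Y) = -4*Y
N(Z) = Z**2 (N(Z) = Z**2*1 = Z**2)
W = 260 (W = (-4 - 9)*(-20) = -13*(-20) = 260)
((9506 - 1*(-1272)) + t(-99, 17))/(W + N(195)) = ((9506 - 1*(-1272)) - 4*17)/(260 + 195**2) = ((9506 + 1272) - 68)/(260 + 38025) = (10778 - 68)/38285 = 10710*(1/38285) = 2142/7657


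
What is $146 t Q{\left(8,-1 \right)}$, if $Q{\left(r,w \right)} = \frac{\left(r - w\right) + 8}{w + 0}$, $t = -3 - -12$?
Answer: $-22338$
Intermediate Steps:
$t = 9$ ($t = -3 + 12 = 9$)
$Q{\left(r,w \right)} = \frac{8 + r - w}{w}$
$146 t Q{\left(8,-1 \right)} = 146 \cdot 9 \frac{8 + 8 - -1}{-1} = 1314 \left(- (8 + 8 + 1)\right) = 1314 \left(\left(-1\right) 17\right) = 1314 \left(-17\right) = -22338$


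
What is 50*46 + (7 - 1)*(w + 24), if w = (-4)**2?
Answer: 2540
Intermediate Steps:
w = 16
50*46 + (7 - 1)*(w + 24) = 50*46 + (7 - 1)*(16 + 24) = 2300 + 6*40 = 2300 + 240 = 2540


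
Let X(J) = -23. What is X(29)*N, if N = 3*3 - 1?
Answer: -184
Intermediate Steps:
N = 8 (N = 9 - 1 = 8)
X(29)*N = -23*8 = -184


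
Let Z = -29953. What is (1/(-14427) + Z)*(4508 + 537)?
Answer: -2180105596940/14427 ≈ -1.5111e+8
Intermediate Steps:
(1/(-14427) + Z)*(4508 + 537) = (1/(-14427) - 29953)*(4508 + 537) = (-1/14427 - 29953)*5045 = -432131932/14427*5045 = -2180105596940/14427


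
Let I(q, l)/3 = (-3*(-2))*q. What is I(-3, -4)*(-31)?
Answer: 1674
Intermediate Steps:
I(q, l) = 18*q (I(q, l) = 3*((-3*(-2))*q) = 3*(6*q) = 18*q)
I(-3, -4)*(-31) = (18*(-3))*(-31) = -54*(-31) = 1674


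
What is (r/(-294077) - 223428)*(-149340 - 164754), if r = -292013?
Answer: 479941066140294/6839 ≈ 7.0177e+10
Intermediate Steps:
(r/(-294077) - 223428)*(-149340 - 164754) = (-292013/(-294077) - 223428)*(-149340 - 164754) = (-292013*(-1/294077) - 223428)*(-314094) = (6791/6839 - 223428)*(-314094) = -1528017301/6839*(-314094) = 479941066140294/6839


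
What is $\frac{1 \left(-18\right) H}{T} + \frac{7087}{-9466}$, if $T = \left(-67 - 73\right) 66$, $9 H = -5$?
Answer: $- \frac{3278927}{4373292} \approx -0.74976$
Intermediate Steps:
$H = - \frac{5}{9}$ ($H = \frac{1}{9} \left(-5\right) = - \frac{5}{9} \approx -0.55556$)
$T = -9240$ ($T = \left(-140\right) 66 = -9240$)
$\frac{1 \left(-18\right) H}{T} + \frac{7087}{-9466} = \frac{1 \left(-18\right) \left(- \frac{5}{9}\right)}{-9240} + \frac{7087}{-9466} = \left(-18\right) \left(- \frac{5}{9}\right) \left(- \frac{1}{9240}\right) + 7087 \left(- \frac{1}{9466}\right) = 10 \left(- \frac{1}{9240}\right) - \frac{7087}{9466} = - \frac{1}{924} - \frac{7087}{9466} = - \frac{3278927}{4373292}$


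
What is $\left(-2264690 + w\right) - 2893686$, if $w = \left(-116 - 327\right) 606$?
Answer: $-5426834$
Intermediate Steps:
$w = -268458$ ($w = \left(-443\right) 606 = -268458$)
$\left(-2264690 + w\right) - 2893686 = \left(-2264690 - 268458\right) - 2893686 = -2533148 - 2893686 = -5426834$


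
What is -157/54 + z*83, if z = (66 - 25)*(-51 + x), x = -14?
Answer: -11944687/54 ≈ -2.2120e+5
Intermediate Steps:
z = -2665 (z = (66 - 25)*(-51 - 14) = 41*(-65) = -2665)
-157/54 + z*83 = -157/54 - 2665*83 = -157*1/54 - 221195 = -157/54 - 221195 = -11944687/54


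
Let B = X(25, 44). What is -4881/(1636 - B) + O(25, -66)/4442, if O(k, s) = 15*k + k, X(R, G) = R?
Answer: -3506167/1192677 ≈ -2.9397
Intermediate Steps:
B = 25
O(k, s) = 16*k
-4881/(1636 - B) + O(25, -66)/4442 = -4881/(1636 - 1*25) + (16*25)/4442 = -4881/(1636 - 25) + 400*(1/4442) = -4881/1611 + 200/2221 = -4881*1/1611 + 200/2221 = -1627/537 + 200/2221 = -3506167/1192677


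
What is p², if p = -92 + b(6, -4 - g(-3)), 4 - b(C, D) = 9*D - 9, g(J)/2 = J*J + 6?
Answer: 51529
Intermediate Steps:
g(J) = 12 + 2*J² (g(J) = 2*(J*J + 6) = 2*(J² + 6) = 2*(6 + J²) = 12 + 2*J²)
b(C, D) = 13 - 9*D (b(C, D) = 4 - (9*D - 9) = 4 - (-9 + 9*D) = 4 + (9 - 9*D) = 13 - 9*D)
p = 227 (p = -92 + (13 - 9*(-4 - (12 + 2*(-3)²))) = -92 + (13 - 9*(-4 - (12 + 2*9))) = -92 + (13 - 9*(-4 - (12 + 18))) = -92 + (13 - 9*(-4 - 1*30)) = -92 + (13 - 9*(-4 - 30)) = -92 + (13 - 9*(-34)) = -92 + (13 + 306) = -92 + 319 = 227)
p² = 227² = 51529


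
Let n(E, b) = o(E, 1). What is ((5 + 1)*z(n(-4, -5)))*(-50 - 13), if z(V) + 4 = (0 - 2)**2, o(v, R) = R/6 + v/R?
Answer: 0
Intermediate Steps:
o(v, R) = R/6 + v/R (o(v, R) = R*(1/6) + v/R = R/6 + v/R)
n(E, b) = 1/6 + E (n(E, b) = (1/6)*1 + E/1 = 1/6 + E*1 = 1/6 + E)
z(V) = 0 (z(V) = -4 + (0 - 2)**2 = -4 + (-2)**2 = -4 + 4 = 0)
((5 + 1)*z(n(-4, -5)))*(-50 - 13) = ((5 + 1)*0)*(-50 - 13) = (6*0)*(-63) = 0*(-63) = 0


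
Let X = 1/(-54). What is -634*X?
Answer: 317/27 ≈ 11.741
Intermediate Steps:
X = -1/54 ≈ -0.018519
-634*X = -634*(-1/54) = 317/27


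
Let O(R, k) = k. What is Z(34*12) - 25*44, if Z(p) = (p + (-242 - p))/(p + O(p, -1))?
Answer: -40722/37 ≈ -1100.6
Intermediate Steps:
Z(p) = -242/(-1 + p) (Z(p) = (p + (-242 - p))/(p - 1) = -242/(-1 + p))
Z(34*12) - 25*44 = -242/(-1 + 34*12) - 25*44 = -242/(-1 + 408) - 1100 = -242/407 - 1100 = -242*1/407 - 1100 = -22/37 - 1100 = -40722/37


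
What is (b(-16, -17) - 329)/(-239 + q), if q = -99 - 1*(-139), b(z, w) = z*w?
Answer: 57/199 ≈ 0.28643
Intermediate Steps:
b(z, w) = w*z
q = 40 (q = -99 + 139 = 40)
(b(-16, -17) - 329)/(-239 + q) = (-17*(-16) - 329)/(-239 + 40) = (272 - 329)/(-199) = -57*(-1/199) = 57/199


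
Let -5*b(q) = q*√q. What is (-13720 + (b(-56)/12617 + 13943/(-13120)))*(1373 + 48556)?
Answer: -8988235705647/13120 + 508368*I*√14/5735 ≈ -6.8508e+8 + 331.67*I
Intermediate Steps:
b(q) = -q^(3/2)/5 (b(q) = -q*√q/5 = -q^(3/2)/5)
(-13720 + (b(-56)/12617 + 13943/(-13120)))*(1373 + 48556) = (-13720 + (-(-112)*I*√14/5/12617 + 13943/(-13120)))*(1373 + 48556) = (-13720 + (-(-112)*I*√14/5*(1/12617) + 13943*(-1/13120)))*49929 = (-13720 + ((112*I*√14/5)*(1/12617) - 13943/13120))*49929 = (-13720 + (112*I*√14/63085 - 13943/13120))*49929 = (-13720 + (-13943/13120 + 112*I*√14/63085))*49929 = (-180020343/13120 + 112*I*√14/63085)*49929 = -8988235705647/13120 + 508368*I*√14/5735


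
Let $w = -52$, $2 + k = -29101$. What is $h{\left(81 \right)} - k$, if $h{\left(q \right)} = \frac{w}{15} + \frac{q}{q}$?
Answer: $\frac{436508}{15} \approx 29101.0$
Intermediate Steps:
$k = -29103$ ($k = -2 - 29101 = -29103$)
$h{\left(q \right)} = - \frac{37}{15}$ ($h{\left(q \right)} = - \frac{52}{15} + \frac{q}{q} = \left(-52\right) \frac{1}{15} + 1 = - \frac{52}{15} + 1 = - \frac{37}{15}$)
$h{\left(81 \right)} - k = - \frac{37}{15} - -29103 = - \frac{37}{15} + 29103 = \frac{436508}{15}$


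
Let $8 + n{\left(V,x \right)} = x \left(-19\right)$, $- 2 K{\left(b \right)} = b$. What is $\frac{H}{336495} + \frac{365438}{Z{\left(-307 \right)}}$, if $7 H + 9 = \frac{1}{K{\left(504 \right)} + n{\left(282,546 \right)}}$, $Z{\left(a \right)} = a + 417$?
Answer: $\frac{915349642560901}{275528162910} \approx 3322.2$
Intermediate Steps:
$K{\left(b \right)} = - \frac{b}{2}$
$n{\left(V,x \right)} = -8 - 19 x$ ($n{\left(V,x \right)} = -8 + x \left(-19\right) = -8 - 19 x$)
$Z{\left(a \right)} = 417 + a$
$H = - \frac{95707}{74438}$ ($H = - \frac{9}{7} + \frac{1}{7 \left(\left(- \frac{1}{2}\right) 504 - 10382\right)} = - \frac{9}{7} + \frac{1}{7 \left(-252 - 10382\right)} = - \frac{9}{7} + \frac{1}{7 \left(-10634\right)} = - \frac{9}{7} + \frac{1}{7} \left(- \frac{1}{10634}\right) = - \frac{9}{7} - \frac{1}{74438} = - \frac{95707}{74438} \approx -1.2857$)
$\frac{H}{336495} + \frac{365438}{Z{\left(-307 \right)}} = - \frac{95707}{74438 \cdot 336495} + \frac{365438}{417 - 307} = \left(- \frac{95707}{74438}\right) \frac{1}{336495} + \frac{365438}{110} = - \frac{95707}{25048014810} + 365438 \cdot \frac{1}{110} = - \frac{95707}{25048014810} + \frac{182719}{55} = \frac{915349642560901}{275528162910}$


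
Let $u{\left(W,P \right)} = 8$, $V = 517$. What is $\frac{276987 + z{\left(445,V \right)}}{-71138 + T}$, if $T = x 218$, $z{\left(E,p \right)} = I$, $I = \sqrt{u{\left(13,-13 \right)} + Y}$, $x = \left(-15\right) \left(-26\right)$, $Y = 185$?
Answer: $\frac{276987}{13882} + \frac{\sqrt{193}}{13882} \approx 19.954$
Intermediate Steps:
$x = 390$
$I = \sqrt{193}$ ($I = \sqrt{8 + 185} = \sqrt{193} \approx 13.892$)
$z{\left(E,p \right)} = \sqrt{193}$
$T = 85020$ ($T = 390 \cdot 218 = 85020$)
$\frac{276987 + z{\left(445,V \right)}}{-71138 + T} = \frac{276987 + \sqrt{193}}{-71138 + 85020} = \frac{276987 + \sqrt{193}}{13882} = \left(276987 + \sqrt{193}\right) \frac{1}{13882} = \frac{276987}{13882} + \frac{\sqrt{193}}{13882}$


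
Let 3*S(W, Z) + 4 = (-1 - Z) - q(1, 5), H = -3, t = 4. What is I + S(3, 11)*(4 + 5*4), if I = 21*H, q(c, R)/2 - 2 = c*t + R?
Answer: -367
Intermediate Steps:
q(c, R) = 4 + 2*R + 8*c (q(c, R) = 4 + 2*(c*4 + R) = 4 + 2*(4*c + R) = 4 + 2*(R + 4*c) = 4 + (2*R + 8*c) = 4 + 2*R + 8*c)
I = -63 (I = 21*(-3) = -63)
S(W, Z) = -9 - Z/3 (S(W, Z) = -4/3 + ((-1 - Z) - (4 + 2*5 + 8*1))/3 = -4/3 + ((-1 - Z) - (4 + 10 + 8))/3 = -4/3 + ((-1 - Z) - 1*22)/3 = -4/3 + ((-1 - Z) - 22)/3 = -4/3 + (-23 - Z)/3 = -4/3 + (-23/3 - Z/3) = -9 - Z/3)
I + S(3, 11)*(4 + 5*4) = -63 + (-9 - ⅓*11)*(4 + 5*4) = -63 + (-9 - 11/3)*(4 + 20) = -63 - 38/3*24 = -63 - 304 = -367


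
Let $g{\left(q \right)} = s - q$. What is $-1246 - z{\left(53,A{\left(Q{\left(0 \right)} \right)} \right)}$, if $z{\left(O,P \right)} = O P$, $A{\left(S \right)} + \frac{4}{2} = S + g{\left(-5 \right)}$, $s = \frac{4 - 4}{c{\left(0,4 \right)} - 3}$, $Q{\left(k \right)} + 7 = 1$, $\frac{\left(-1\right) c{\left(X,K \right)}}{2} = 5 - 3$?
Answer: $-1087$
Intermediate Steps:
$c{\left(X,K \right)} = -4$ ($c{\left(X,K \right)} = - 2 \left(5 - 3\right) = \left(-2\right) 2 = -4$)
$Q{\left(k \right)} = -6$ ($Q{\left(k \right)} = -7 + 1 = -6$)
$s = 0$ ($s = \frac{4 - 4}{-4 - 3} = \frac{0}{-7} = 0 \left(- \frac{1}{7}\right) = 0$)
$g{\left(q \right)} = - q$ ($g{\left(q \right)} = 0 - q = - q$)
$A{\left(S \right)} = 3 + S$ ($A{\left(S \right)} = -2 + \left(S - -5\right) = -2 + \left(S + 5\right) = -2 + \left(5 + S\right) = 3 + S$)
$-1246 - z{\left(53,A{\left(Q{\left(0 \right)} \right)} \right)} = -1246 - 53 \left(3 - 6\right) = -1246 - 53 \left(-3\right) = -1246 - -159 = -1246 + 159 = -1087$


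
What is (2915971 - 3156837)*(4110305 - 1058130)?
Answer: -735165183550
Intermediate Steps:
(2915971 - 3156837)*(4110305 - 1058130) = -240866*3052175 = -735165183550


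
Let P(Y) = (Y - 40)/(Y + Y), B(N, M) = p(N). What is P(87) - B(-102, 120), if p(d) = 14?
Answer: -2389/174 ≈ -13.730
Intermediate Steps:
B(N, M) = 14
P(Y) = (-40 + Y)/(2*Y) (P(Y) = (-40 + Y)/((2*Y)) = (-40 + Y)*(1/(2*Y)) = (-40 + Y)/(2*Y))
P(87) - B(-102, 120) = (½)*(-40 + 87)/87 - 1*14 = (½)*(1/87)*47 - 14 = 47/174 - 14 = -2389/174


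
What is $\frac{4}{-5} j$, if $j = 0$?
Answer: $0$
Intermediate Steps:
$\frac{4}{-5} j = \frac{4}{-5} \cdot 0 = 4 \left(- \frac{1}{5}\right) 0 = \left(- \frac{4}{5}\right) 0 = 0$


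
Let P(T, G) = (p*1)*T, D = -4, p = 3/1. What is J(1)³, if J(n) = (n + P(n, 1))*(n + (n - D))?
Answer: 13824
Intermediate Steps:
p = 3 (p = 3*1 = 3)
P(T, G) = 3*T (P(T, G) = (3*1)*T = 3*T)
J(n) = 4*n*(4 + 2*n) (J(n) = (n + 3*n)*(n + (n - 1*(-4))) = (4*n)*(n + (n + 4)) = (4*n)*(n + (4 + n)) = (4*n)*(4 + 2*n) = 4*n*(4 + 2*n))
J(1)³ = (8*1*(2 + 1))³ = (8*1*3)³ = 24³ = 13824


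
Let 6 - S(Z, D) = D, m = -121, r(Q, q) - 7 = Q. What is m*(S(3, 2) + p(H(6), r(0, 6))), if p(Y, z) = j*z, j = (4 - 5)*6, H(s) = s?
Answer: 4598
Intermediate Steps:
r(Q, q) = 7 + Q
j = -6 (j = -1*6 = -6)
S(Z, D) = 6 - D
p(Y, z) = -6*z
m*(S(3, 2) + p(H(6), r(0, 6))) = -121*((6 - 1*2) - 6*(7 + 0)) = -121*((6 - 2) - 6*7) = -121*(4 - 42) = -121*(-38) = 4598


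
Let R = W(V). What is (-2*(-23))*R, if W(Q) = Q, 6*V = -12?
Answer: -92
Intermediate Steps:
V = -2 (V = (⅙)*(-12) = -2)
R = -2
(-2*(-23))*R = -2*(-23)*(-2) = 46*(-2) = -92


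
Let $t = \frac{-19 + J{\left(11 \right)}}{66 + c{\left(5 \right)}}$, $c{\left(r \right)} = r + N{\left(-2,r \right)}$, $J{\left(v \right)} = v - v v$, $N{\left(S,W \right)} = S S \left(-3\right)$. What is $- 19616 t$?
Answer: $\frac{2530464}{59} \approx 42889.0$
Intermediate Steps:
$N{\left(S,W \right)} = - 3 S^{2}$ ($N{\left(S,W \right)} = S^{2} \left(-3\right) = - 3 S^{2}$)
$J{\left(v \right)} = v - v^{2}$
$c{\left(r \right)} = -12 + r$ ($c{\left(r \right)} = r - 3 \left(-2\right)^{2} = r - 12 = -12 + r$)
$t = - \frac{129}{59}$ ($t = \frac{-19 + 11 \left(1 - 11\right)}{66 + \left(-12 + 5\right)} = \frac{-19 + 11 \left(1 - 11\right)}{66 - 7} = \frac{-19 + 11 \left(-10\right)}{59} = \left(-19 - 110\right) \frac{1}{59} = \left(-129\right) \frac{1}{59} = - \frac{129}{59} \approx -2.1864$)
$- 19616 t = \left(-19616\right) \left(- \frac{129}{59}\right) = \frac{2530464}{59}$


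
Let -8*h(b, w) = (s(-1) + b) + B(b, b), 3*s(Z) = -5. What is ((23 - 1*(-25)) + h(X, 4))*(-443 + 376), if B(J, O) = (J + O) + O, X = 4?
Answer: -74303/24 ≈ -3096.0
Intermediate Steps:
s(Z) = -5/3 (s(Z) = (⅓)*(-5) = -5/3)
B(J, O) = J + 2*O
h(b, w) = 5/24 - b/2 (h(b, w) = -((-5/3 + b) + (b + 2*b))/8 = -((-5/3 + b) + 3*b)/8 = -(-5/3 + 4*b)/8 = 5/24 - b/2)
((23 - 1*(-25)) + h(X, 4))*(-443 + 376) = ((23 - 1*(-25)) + (5/24 - ½*4))*(-443 + 376) = ((23 + 25) + (5/24 - 2))*(-67) = (48 - 43/24)*(-67) = (1109/24)*(-67) = -74303/24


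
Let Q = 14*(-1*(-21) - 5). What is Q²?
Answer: 50176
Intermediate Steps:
Q = 224 (Q = 14*(21 - 5) = 14*16 = 224)
Q² = 224² = 50176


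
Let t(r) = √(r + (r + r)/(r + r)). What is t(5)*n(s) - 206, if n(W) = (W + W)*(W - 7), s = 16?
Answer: -206 + 288*√6 ≈ 499.45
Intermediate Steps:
n(W) = 2*W*(-7 + W) (n(W) = (2*W)*(-7 + W) = 2*W*(-7 + W))
t(r) = √(1 + r) (t(r) = √(r + (2*r)/((2*r))) = √(r + (2*r)*(1/(2*r))) = √(r + 1) = √(1 + r))
t(5)*n(s) - 206 = √(1 + 5)*(2*16*(-7 + 16)) - 206 = √6*(2*16*9) - 206 = √6*288 - 206 = 288*√6 - 206 = -206 + 288*√6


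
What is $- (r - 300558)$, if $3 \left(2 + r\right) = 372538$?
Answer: $\frac{529142}{3} \approx 1.7638 \cdot 10^{5}$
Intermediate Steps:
$r = \frac{372532}{3}$ ($r = -2 + \frac{1}{3} \cdot 372538 = -2 + \frac{372538}{3} = \frac{372532}{3} \approx 1.2418 \cdot 10^{5}$)
$- (r - 300558) = - (\frac{372532}{3} - 300558) = \left(-1\right) \left(- \frac{529142}{3}\right) = \frac{529142}{3}$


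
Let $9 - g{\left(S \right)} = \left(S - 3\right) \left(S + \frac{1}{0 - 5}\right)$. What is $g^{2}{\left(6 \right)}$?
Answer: $\frac{1764}{25} \approx 70.56$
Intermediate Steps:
$g{\left(S \right)} = 9 - \left(-3 + S\right) \left(- \frac{1}{5} + S\right)$ ($g{\left(S \right)} = 9 - \left(S - 3\right) \left(S + \frac{1}{0 - 5}\right) = 9 - \left(-3 + S\right) \left(S + \frac{1}{-5}\right) = 9 - \left(-3 + S\right) \left(S - \frac{1}{5}\right) = 9 - \left(-3 + S\right) \left(- \frac{1}{5} + S\right)$)
$g^{2}{\left(6 \right)} = \left(\frac{42}{5} - 6^{2} + \frac{16}{5} \cdot 6\right)^{2} = \left(\frac{42}{5} - 36 + \frac{96}{5}\right)^{2} = \left(- \frac{42}{5}\right)^{2} = \frac{1764}{25}$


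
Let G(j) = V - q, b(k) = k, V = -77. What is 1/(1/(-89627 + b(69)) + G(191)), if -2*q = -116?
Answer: -89558/12090331 ≈ -0.0074074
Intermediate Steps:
q = 58 (q = -½*(-116) = 58)
G(j) = -135 (G(j) = -77 - 1*58 = -77 - 58 = -135)
1/(1/(-89627 + b(69)) + G(191)) = 1/(1/(-89627 + 69) - 135) = 1/(1/(-89558) - 135) = 1/(-1/89558 - 135) = 1/(-12090331/89558) = -89558/12090331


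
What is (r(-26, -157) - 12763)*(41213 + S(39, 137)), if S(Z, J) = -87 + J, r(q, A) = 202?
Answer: -518304543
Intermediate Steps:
(r(-26, -157) - 12763)*(41213 + S(39, 137)) = (202 - 12763)*(41213 + (-87 + 137)) = -12561*(41213 + 50) = -12561*41263 = -518304543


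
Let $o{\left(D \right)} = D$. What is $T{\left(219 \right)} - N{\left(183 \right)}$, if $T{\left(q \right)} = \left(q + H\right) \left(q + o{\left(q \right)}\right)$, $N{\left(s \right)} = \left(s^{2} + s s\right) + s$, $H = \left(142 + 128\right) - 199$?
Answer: $59859$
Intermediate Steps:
$H = 71$ ($H = 270 - 199 = 71$)
$N{\left(s \right)} = s + 2 s^{2}$ ($N{\left(s \right)} = \left(s^{2} + s^{2}\right) + s = 2 s^{2} + s = s + 2 s^{2}$)
$T{\left(q \right)} = 2 q \left(71 + q\right)$ ($T{\left(q \right)} = \left(q + 71\right) \left(q + q\right) = \left(71 + q\right) 2 q = 2 q \left(71 + q\right)$)
$T{\left(219 \right)} - N{\left(183 \right)} = 2 \cdot 219 \left(71 + 219\right) - 183 \left(1 + 2 \cdot 183\right) = 2 \cdot 219 \cdot 290 - 183 \left(1 + 366\right) = 127020 - 183 \cdot 367 = 127020 - 67161 = 59859$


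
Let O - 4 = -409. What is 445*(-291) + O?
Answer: -129900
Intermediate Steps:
O = -405 (O = 4 - 409 = -405)
445*(-291) + O = 445*(-291) - 405 = -129495 - 405 = -129900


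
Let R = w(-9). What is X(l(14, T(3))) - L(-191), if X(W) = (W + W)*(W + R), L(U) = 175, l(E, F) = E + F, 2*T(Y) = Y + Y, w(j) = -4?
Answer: 267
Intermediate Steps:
T(Y) = Y (T(Y) = (Y + Y)/2 = (2*Y)/2 = Y)
R = -4
X(W) = 2*W*(-4 + W) (X(W) = (W + W)*(W - 4) = (2*W)*(-4 + W) = 2*W*(-4 + W))
X(l(14, T(3))) - L(-191) = 2*(14 + 3)*(-4 + (14 + 3)) - 1*175 = 2*17*(-4 + 17) - 175 = 2*17*13 - 175 = 442 - 175 = 267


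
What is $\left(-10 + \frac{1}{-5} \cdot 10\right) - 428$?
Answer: $-440$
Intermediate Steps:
$\left(-10 + \frac{1}{-5} \cdot 10\right) - 428 = \left(-10 - 2\right) - 428 = -12 - 428 = -440$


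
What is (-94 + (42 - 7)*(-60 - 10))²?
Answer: 6471936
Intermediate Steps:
(-94 + (42 - 7)*(-60 - 10))² = (-94 + 35*(-70))² = (-94 - 2450)² = (-2544)² = 6471936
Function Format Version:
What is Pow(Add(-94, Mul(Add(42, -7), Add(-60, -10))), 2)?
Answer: 6471936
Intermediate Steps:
Pow(Add(-94, Mul(Add(42, -7), Add(-60, -10))), 2) = Pow(Add(-94, Mul(35, -70)), 2) = Pow(Add(-94, -2450), 2) = Pow(-2544, 2) = 6471936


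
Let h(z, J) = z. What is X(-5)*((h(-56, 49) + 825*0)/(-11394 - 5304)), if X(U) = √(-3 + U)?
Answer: 56*I*√2/8349 ≈ 0.0094857*I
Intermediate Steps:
X(-5)*((h(-56, 49) + 825*0)/(-11394 - 5304)) = √(-3 - 5)*((-56 + 825*0)/(-11394 - 5304)) = √(-8)*((-56 + 0)/(-16698)) = (2*I*√2)*(-56*(-1/16698)) = (2*I*√2)*(28/8349) = 56*I*√2/8349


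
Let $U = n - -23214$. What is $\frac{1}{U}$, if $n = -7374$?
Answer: $\frac{1}{15840} \approx 6.3131 \cdot 10^{-5}$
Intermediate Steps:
$U = 15840$ ($U = -7374 - -23214 = -7374 + 23214 = 15840$)
$\frac{1}{U} = \frac{1}{15840}$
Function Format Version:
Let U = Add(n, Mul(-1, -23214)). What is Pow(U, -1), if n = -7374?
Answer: Rational(1, 15840) ≈ 6.3131e-5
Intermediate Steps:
U = 15840 (U = Add(-7374, Mul(-1, -23214)) = Add(-7374, 23214) = 15840)
Pow(U, -1) = Pow(15840, -1) = Rational(1, 15840)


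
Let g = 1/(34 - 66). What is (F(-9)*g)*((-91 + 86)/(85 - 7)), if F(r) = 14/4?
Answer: 35/4992 ≈ 0.0070112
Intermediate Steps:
F(r) = 7/2 (F(r) = 14*(¼) = 7/2)
g = -1/32 (g = 1/(-32) = -1/32 ≈ -0.031250)
(F(-9)*g)*((-91 + 86)/(85 - 7)) = ((7/2)*(-1/32))*((-91 + 86)/(85 - 7)) = -(-35)/(64*78) = -7/64*(-5/78) = 35/4992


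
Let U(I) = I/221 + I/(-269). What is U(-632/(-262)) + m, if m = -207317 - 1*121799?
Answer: -2563095822836/7787819 ≈ -3.2912e+5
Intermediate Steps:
m = -329116 (m = -207317 - 121799 = -329116)
U(I) = 48*I/59449 (U(I) = I*(1/221) + I*(-1/269) = I/221 - I/269 = 48*I/59449)
U(-632/(-262)) + m = 48*(-632/(-262))/59449 - 329116 = 48*(-632*(-1/262))/59449 - 329116 = (48/59449)*(316/131) - 329116 = 15168/7787819 - 329116 = -2563095822836/7787819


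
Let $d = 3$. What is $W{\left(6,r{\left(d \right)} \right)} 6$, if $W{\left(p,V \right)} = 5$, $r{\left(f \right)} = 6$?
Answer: $30$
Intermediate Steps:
$W{\left(6,r{\left(d \right)} \right)} 6 = 5 \cdot 6 = 30$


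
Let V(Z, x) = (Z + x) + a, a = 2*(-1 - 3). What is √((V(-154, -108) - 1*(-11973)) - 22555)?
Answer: 2*I*√2713 ≈ 104.17*I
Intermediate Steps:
a = -8 (a = 2*(-4) = -8)
V(Z, x) = -8 + Z + x (V(Z, x) = (Z + x) - 8 = -8 + Z + x)
√((V(-154, -108) - 1*(-11973)) - 22555) = √(((-8 - 154 - 108) - 1*(-11973)) - 22555) = √((-270 + 11973) - 22555) = √(11703 - 22555) = √(-10852) = 2*I*√2713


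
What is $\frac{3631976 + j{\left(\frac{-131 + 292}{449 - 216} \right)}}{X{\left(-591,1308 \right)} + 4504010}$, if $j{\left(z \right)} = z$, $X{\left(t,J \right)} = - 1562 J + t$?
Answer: $\frac{846250569}{573255259} \approx 1.4762$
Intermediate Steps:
$X{\left(t,J \right)} = t - 1562 J$
$\frac{3631976 + j{\left(\frac{-131 + 292}{449 - 216} \right)}}{X{\left(-591,1308 \right)} + 4504010} = \frac{3631976 + \frac{-131 + 292}{449 - 216}}{\left(-591 - 2043096\right) + 4504010} = \frac{3631976 + \frac{161}{233}}{\left(-591 - 2043096\right) + 4504010} = \frac{3631976 + 161 \cdot \frac{1}{233}}{-2043687 + 4504010} = \frac{3631976 + \frac{161}{233}}{2460323} = \frac{846250569}{233} \cdot \frac{1}{2460323} = \frac{846250569}{573255259}$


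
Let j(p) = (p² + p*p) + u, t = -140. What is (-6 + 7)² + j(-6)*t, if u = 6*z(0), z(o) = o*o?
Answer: -10079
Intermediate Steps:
z(o) = o²
u = 0 (u = 6*0² = 6*0 = 0)
j(p) = 2*p² (j(p) = (p² + p*p) + 0 = (p² + p²) + 0 = 2*p² + 0 = 2*p²)
(-6 + 7)² + j(-6)*t = (-6 + 7)² + (2*(-6)²)*(-140) = 1² + (2*36)*(-140) = 1 + 72*(-140) = 1 - 10080 = -10079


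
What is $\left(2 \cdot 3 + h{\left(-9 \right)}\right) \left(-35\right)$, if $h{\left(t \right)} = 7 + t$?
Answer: $-140$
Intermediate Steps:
$\left(2 \cdot 3 + h{\left(-9 \right)}\right) \left(-35\right) = \left(2 \cdot 3 + \left(7 - 9\right)\right) \left(-35\right) = \left(6 - 2\right) \left(-35\right) = 4 \left(-35\right) = -140$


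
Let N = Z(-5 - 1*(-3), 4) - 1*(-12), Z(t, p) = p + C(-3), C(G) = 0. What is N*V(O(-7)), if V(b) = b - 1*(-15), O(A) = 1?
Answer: 256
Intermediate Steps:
Z(t, p) = p (Z(t, p) = p + 0 = p)
V(b) = 15 + b (V(b) = b + 15 = 15 + b)
N = 16 (N = 4 - 1*(-12) = 4 + 12 = 16)
N*V(O(-7)) = 16*(15 + 1) = 16*16 = 256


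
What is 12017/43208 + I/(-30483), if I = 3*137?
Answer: 116185241/439036488 ≈ 0.26464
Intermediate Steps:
I = 411
12017/43208 + I/(-30483) = 12017/43208 + 411/(-30483) = 12017*(1/43208) + 411*(-1/30483) = 12017/43208 - 137/10161 = 116185241/439036488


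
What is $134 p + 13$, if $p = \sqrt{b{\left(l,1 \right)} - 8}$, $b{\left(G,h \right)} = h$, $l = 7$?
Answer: $13 + 134 i \sqrt{7} \approx 13.0 + 354.53 i$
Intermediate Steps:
$p = i \sqrt{7}$ ($p = \sqrt{1 - 8} = \sqrt{-7} = i \sqrt{7} \approx 2.6458 i$)
$134 p + 13 = 134 i \sqrt{7} + 13 = 13 + 134 i \sqrt{7}$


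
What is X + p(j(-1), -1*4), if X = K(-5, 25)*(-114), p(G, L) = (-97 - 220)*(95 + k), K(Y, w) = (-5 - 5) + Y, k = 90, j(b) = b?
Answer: -56935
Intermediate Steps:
K(Y, w) = -10 + Y
p(G, L) = -58645 (p(G, L) = (-97 - 220)*(95 + 90) = -317*185 = -58645)
X = 1710 (X = (-10 - 5)*(-114) = -15*(-114) = 1710)
X + p(j(-1), -1*4) = 1710 - 58645 = -56935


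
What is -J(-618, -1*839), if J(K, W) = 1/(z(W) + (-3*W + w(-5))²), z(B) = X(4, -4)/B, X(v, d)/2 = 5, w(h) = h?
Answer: -839/5294210806 ≈ -1.5847e-7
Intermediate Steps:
X(v, d) = 10 (X(v, d) = 2*5 = 10)
z(B) = 10/B
J(K, W) = 1/((-5 - 3*W)² + 10/W) (J(K, W) = 1/(10/W + (-3*W - 5)²) = 1/(10/W + (-5 - 3*W)²) = 1/((-5 - 3*W)² + 10/W))
-J(-618, -1*839) = -(-1*839)/(10 + (-1*839)*(5 + 3*(-1*839))²) = -(-839)/(10 - 839*(5 + 3*(-839))²) = -(-839)/(10 - 839*(5 - 2517)²) = -(-839)/(10 - 839*(-2512)²) = -(-839)/(10 - 839*6310144) = -(-839)/(10 - 5294210816) = -(-839)/(-5294210806) = -(-839)*(-1)/5294210806 = -1*839/5294210806 = -839/5294210806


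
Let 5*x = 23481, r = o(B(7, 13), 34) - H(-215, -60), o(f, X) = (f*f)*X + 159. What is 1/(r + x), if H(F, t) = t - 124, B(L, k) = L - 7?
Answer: 5/25196 ≈ 0.00019844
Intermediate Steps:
B(L, k) = -7 + L
o(f, X) = 159 + X*f² (o(f, X) = f²*X + 159 = X*f² + 159 = 159 + X*f²)
H(F, t) = -124 + t
r = 343 (r = (159 + 34*(-7 + 7)²) - (-124 - 60) = (159 + 34*0²) - 1*(-184) = (159 + 34*0) + 184 = (159 + 0) + 184 = 159 + 184 = 343)
x = 23481/5 (x = (⅕)*23481 = 23481/5 ≈ 4696.2)
1/(r + x) = 1/(343 + 23481/5) = 1/(25196/5) = 5/25196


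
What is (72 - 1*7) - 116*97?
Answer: -11187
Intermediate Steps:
(72 - 1*7) - 116*97 = (72 - 7) - 11252 = 65 - 11252 = -11187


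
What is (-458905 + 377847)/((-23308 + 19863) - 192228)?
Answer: 81058/195673 ≈ 0.41425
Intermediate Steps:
(-458905 + 377847)/((-23308 + 19863) - 192228) = -81058/(-3445 - 192228) = -81058/(-195673) = -81058*(-1/195673) = 81058/195673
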